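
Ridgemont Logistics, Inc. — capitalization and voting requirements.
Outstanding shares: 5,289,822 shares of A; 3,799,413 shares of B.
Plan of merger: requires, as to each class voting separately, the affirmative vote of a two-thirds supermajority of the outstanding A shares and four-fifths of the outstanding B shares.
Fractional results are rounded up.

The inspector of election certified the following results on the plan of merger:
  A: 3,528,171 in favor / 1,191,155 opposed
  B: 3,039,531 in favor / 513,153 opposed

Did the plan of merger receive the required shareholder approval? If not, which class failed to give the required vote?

Approved — every class gave the required vote.

A: 2/3 of 5289822 = 3526548; 3,526,548 required, 3,528,171 in favor — approved.
B: 4/5 of 3799413 = 3039530.40, rounded up to 3039531; 3,039,531 required, 3,039,531 in favor — approved.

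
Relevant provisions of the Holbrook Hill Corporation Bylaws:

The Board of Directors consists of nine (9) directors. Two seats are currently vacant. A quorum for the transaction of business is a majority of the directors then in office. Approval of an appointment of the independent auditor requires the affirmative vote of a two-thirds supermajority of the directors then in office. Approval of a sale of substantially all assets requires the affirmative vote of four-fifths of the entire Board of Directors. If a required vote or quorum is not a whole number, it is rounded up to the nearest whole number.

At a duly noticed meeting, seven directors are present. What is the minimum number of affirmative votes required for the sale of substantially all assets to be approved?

8

The sale of substantially all assets requires four-fifths of the entire Board of Directors (9).
4/5 of 9 = 7.20, rounded up to 8.
(Only 7 can vote, so the sale of substantially all assets cannot pass at this meeting, but the required vote is still 8.)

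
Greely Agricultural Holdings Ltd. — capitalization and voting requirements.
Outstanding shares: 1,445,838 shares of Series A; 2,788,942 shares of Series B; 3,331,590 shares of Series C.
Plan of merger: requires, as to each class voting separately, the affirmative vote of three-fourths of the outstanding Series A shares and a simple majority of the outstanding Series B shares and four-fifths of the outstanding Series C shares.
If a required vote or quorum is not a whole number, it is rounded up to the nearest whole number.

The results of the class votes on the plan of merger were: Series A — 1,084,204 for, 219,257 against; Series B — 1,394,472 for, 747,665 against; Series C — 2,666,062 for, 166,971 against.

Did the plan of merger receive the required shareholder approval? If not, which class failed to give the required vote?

Series A: 3/4 of 1445838 = 1084378.50, rounded up to 1084379; 1,084,379 required, 1,084,204 in favor — not approved.
Series B: a majority of 2788942 is 1394472; 1,394,472 required, 1,394,472 in favor — approved.
Series C: 4/5 of 3331590 = 2665272; 2,665,272 required, 2,666,062 in favor — approved.

Not approved — the Series A shares did not give the required vote.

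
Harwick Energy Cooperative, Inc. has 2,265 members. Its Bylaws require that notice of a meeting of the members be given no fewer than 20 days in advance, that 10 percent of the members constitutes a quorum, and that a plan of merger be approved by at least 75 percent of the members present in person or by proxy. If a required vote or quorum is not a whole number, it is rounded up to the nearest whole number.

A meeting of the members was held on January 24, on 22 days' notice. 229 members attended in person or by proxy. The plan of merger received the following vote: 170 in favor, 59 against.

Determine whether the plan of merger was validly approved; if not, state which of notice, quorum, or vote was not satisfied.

Notice: 22 days given; 20 required. Satisfied.
Quorum: 10% of 2,265 = 226.50, rounded up to 227; 229 present. Satisfied.
Vote: requires three-fourths of those present (229); 3/4 of 229 = 171.75, rounded up to 172, so 172 needed; 170 in favor. Not satisfied.

Invalid — vote requirement not satisfied.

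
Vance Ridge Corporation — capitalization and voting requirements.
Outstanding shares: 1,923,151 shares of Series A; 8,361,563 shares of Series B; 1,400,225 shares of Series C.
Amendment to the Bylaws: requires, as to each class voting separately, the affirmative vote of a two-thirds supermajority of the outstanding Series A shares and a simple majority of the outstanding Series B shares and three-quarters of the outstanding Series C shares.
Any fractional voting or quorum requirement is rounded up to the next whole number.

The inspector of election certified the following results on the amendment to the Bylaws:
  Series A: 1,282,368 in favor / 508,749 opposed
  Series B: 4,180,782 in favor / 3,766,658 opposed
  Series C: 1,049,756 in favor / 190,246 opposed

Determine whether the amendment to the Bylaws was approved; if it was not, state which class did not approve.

Not approved — the Series C shares did not give the required vote.

Series A: 2/3 of 1923151 = 1282100.67, rounded up to 1282101; 1,282,101 required, 1,282,368 in favor — approved.
Series B: a majority of 8361563 is 4180782; 4,180,782 required, 4,180,782 in favor — approved.
Series C: 3/4 of 1400225 = 1050168.75, rounded up to 1050169; 1,050,169 required, 1,049,756 in favor — not approved.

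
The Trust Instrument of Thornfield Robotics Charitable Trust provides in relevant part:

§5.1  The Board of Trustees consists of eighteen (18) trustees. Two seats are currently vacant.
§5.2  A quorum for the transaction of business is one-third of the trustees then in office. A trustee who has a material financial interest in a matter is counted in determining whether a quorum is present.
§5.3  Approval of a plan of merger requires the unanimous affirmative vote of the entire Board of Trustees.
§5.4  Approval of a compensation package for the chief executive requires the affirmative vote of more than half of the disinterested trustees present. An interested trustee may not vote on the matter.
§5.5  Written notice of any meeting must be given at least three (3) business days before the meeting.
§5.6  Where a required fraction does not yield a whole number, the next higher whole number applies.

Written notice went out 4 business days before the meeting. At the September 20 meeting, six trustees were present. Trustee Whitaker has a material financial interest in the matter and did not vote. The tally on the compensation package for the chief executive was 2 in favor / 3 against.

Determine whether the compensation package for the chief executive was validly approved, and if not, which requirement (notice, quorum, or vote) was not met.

Notice: 4 business days given; 3 required (4 ≥ 3). Satisfied.
Quorum: 6 present (interested trustees count toward quorum); quorum is 6. Satisfied.
Vote: the compensation package for the chief executive requires a majority of the disinterested trustees present (6 − 1 = 5). A majority of 5 is 3, so 3 affirmative votes are needed; 2 voted in favor. Not satisfied.

Invalid — vote requirement not satisfied.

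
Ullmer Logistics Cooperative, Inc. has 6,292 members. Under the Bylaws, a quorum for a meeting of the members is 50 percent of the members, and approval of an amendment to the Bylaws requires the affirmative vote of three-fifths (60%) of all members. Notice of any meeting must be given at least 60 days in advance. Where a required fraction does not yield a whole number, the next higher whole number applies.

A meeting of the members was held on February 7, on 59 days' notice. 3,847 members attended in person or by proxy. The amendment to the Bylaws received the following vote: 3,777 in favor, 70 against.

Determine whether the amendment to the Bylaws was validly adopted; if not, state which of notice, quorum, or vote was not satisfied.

Invalid — notice requirement not satisfied.

Notice: 59 days given; 60 required. Not satisfied.
Quorum: 50% of 6,292 = 3,146; 3,847 present. Satisfied.
Vote: requires three-fifths of all members (6,292); 3/5 of 6292 = 3775.20, rounded up to 3776, so 3,776 needed; 3,777 in favor. Satisfied.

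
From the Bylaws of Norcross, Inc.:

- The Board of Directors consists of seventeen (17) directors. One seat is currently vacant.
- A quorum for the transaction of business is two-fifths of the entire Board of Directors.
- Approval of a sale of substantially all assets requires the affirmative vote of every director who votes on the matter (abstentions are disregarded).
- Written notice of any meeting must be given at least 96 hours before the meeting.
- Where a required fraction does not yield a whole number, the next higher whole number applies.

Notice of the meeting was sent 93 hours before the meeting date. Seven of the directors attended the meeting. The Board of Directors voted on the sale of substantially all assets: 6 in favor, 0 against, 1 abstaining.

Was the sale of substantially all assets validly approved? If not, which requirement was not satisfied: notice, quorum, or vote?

Invalid — notice requirement not satisfied.

Notice: 93 hours given; 96 required (93 < 96). Not satisfied.
Quorum: 7 present; quorum is 7. Satisfied.
Vote: the sale of substantially all assets requires the unanimous vote of the votes cast (7 present − 1 abstaining = 6). Unanimous means all 6, so 6 affirmative votes are needed; 6 voted in favor. Satisfied.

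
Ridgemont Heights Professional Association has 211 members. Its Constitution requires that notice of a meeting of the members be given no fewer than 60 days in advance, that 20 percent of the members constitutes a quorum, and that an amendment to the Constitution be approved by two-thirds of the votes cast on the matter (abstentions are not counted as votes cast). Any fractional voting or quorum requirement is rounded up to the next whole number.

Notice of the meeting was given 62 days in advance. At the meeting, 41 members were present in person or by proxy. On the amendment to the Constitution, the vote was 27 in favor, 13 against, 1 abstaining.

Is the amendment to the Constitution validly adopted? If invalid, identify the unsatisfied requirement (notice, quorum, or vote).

Invalid — quorum requirement not satisfied.

Notice: 62 days given; 60 required. Satisfied.
Quorum: 20% of 211 = 42.20, rounded up to 43; 41 present. Not satisfied.
Vote: requires two-thirds of the votes cast (41 − 1 abstaining = 40); 2/3 of 40 = 26.67, rounded up to 27, so 27 needed; 27 in favor. Satisfied.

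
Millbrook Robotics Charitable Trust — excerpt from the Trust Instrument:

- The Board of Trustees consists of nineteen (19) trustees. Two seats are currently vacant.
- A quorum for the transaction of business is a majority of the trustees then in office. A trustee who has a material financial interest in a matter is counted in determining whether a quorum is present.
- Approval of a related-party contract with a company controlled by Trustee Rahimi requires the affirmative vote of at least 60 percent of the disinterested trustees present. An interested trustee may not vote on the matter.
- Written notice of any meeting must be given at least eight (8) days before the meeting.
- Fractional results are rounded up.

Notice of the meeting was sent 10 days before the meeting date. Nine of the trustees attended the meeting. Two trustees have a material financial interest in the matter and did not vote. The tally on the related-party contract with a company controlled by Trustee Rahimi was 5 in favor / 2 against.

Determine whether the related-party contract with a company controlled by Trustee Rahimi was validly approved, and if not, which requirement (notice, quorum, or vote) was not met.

Valid — all requirements satisfied.

Notice: 10 days given; 8 required (10 ≥ 8). Satisfied.
Quorum: 9 present (interested trustees count toward quorum); quorum is 9. Satisfied.
Vote: the related-party contract with a company controlled by Trustee Rahimi requires three-fifths of the disinterested trustees present (9 − 2 = 7). 3/5 of 7 = 4.20, rounded up to 5, so 5 affirmative votes are needed; 5 voted in favor. Satisfied.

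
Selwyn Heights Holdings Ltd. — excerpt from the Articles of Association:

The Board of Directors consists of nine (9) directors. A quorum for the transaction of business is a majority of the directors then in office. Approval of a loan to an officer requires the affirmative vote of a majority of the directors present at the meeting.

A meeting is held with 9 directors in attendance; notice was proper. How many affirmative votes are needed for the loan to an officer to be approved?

The loan to an officer requires a majority of the directors present (9).
A majority of 9 is 5.

5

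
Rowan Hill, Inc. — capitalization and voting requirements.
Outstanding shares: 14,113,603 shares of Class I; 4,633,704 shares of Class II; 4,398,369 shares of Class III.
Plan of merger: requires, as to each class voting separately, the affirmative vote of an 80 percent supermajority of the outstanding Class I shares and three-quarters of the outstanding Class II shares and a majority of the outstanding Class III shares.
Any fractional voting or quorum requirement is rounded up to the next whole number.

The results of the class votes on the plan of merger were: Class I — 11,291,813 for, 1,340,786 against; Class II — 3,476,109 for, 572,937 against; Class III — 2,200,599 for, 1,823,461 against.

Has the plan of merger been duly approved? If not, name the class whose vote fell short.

Approved — every class gave the required vote.

Class I: 4/5 of 14113603 = 11290882.40, rounded up to 11290883; 11,290,883 required, 11,291,813 in favor — approved.
Class II: 3/4 of 4633704 = 3475278; 3,475,278 required, 3,476,109 in favor — approved.
Class III: a majority of 4398369 is 2199185; 2,199,185 required, 2,200,599 in favor — approved.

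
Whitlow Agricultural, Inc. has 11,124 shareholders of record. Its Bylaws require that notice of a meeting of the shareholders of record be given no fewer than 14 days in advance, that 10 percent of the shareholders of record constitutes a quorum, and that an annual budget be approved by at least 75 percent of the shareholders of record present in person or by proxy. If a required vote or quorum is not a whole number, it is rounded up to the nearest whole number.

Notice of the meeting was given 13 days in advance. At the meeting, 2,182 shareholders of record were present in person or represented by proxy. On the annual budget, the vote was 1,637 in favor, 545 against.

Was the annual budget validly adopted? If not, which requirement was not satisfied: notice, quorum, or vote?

Notice: 13 days given; 14 required. Not satisfied.
Quorum: 10% of 11,124 = 1,112.40, rounded up to 1,113; 2,182 present. Satisfied.
Vote: requires three-fourths of those present (2,182); 3/4 of 2182 = 1636.50, rounded up to 1637, so 1,637 needed; 1,637 in favor. Satisfied.

Invalid — notice requirement not satisfied.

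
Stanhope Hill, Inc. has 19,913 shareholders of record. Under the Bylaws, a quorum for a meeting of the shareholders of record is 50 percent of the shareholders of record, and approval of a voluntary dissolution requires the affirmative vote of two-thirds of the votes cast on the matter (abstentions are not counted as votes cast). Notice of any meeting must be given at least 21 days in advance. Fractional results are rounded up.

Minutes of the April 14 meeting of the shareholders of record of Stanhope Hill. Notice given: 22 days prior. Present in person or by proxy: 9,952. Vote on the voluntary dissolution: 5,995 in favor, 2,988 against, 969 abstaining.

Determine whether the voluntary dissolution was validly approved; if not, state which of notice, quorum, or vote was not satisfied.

Invalid — quorum requirement not satisfied.

Notice: 22 days given; 21 required. Satisfied.
Quorum: 50% of 19,913 = 9,956.50, rounded up to 9,957; 9,952 present. Not satisfied.
Vote: requires two-thirds of the votes cast (9,952 − 969 abstaining = 8,983); 2/3 of 8983 = 5988.67, rounded up to 5989, so 5,989 needed; 5,995 in favor. Satisfied.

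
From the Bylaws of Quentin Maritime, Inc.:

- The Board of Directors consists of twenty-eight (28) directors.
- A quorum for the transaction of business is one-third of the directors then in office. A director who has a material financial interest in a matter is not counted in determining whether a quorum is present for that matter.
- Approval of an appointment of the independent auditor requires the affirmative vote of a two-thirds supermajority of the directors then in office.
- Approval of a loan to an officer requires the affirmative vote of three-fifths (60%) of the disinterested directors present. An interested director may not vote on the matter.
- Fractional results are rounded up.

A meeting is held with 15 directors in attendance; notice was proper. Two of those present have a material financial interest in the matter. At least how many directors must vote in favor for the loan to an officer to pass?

The loan to an officer requires three-fifths of the disinterested directors present (15 − 2 = 13).
3/5 of 13 = 7.80, rounded up to 8.

8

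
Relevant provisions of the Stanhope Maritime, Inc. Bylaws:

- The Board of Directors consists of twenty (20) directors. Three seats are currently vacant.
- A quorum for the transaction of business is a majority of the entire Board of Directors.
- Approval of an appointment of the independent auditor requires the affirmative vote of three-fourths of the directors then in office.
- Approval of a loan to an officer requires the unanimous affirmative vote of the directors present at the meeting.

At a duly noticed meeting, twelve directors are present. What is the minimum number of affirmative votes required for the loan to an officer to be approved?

The loan to an officer requires the unanimous vote of the directors present (12).
Unanimous means all 12.

12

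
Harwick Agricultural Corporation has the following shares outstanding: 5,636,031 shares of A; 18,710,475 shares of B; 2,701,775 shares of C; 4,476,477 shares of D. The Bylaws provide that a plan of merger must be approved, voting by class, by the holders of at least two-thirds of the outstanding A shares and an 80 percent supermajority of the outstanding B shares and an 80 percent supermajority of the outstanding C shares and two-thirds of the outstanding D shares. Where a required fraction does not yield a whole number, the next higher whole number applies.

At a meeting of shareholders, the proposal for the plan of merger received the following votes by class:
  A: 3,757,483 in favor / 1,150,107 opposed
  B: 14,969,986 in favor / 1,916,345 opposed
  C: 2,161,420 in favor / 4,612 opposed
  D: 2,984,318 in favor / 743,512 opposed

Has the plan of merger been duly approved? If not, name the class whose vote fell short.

Approved — every class gave the required vote.

A: 2/3 of 5636031 = 3757354; 3,757,354 required, 3,757,483 in favor — approved.
B: 4/5 of 18710475 = 14968380; 14,968,380 required, 14,969,986 in favor — approved.
C: 4/5 of 2701775 = 2161420; 2,161,420 required, 2,161,420 in favor — approved.
D: 2/3 of 4476477 = 2984318; 2,984,318 required, 2,984,318 in favor — approved.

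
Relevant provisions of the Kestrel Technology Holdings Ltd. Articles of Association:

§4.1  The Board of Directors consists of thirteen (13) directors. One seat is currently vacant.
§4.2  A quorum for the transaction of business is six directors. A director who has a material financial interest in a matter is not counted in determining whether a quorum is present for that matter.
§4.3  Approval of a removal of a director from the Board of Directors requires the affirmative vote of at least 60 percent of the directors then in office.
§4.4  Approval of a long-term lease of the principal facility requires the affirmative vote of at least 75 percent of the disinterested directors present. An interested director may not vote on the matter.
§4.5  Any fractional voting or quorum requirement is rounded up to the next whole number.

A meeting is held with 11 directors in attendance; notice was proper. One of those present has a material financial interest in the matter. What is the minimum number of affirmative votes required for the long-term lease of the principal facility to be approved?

The long-term lease of the principal facility requires three-fourths of the disinterested directors present (11 − 1 = 10).
3/4 of 10 = 7.50, rounded up to 8.

8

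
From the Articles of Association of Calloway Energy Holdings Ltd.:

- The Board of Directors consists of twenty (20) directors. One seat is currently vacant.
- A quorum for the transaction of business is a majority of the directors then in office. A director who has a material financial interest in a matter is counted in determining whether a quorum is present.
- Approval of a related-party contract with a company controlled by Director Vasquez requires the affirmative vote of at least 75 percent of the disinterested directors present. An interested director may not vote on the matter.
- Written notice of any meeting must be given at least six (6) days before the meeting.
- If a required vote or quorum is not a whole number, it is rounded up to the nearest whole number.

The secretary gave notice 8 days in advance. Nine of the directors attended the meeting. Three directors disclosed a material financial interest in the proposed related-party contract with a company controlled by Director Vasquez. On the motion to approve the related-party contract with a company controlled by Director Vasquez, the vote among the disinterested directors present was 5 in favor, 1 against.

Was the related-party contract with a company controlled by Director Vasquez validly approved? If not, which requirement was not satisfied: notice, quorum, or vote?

Invalid — quorum requirement not satisfied.

Notice: 8 days given; 6 required (8 ≥ 6). Satisfied.
Quorum: 9 present (interested directors count toward quorum); quorum is 10. Not satisfied.
Vote: the related-party contract with a company controlled by Director Vasquez requires three-fourths of the disinterested directors present (9 − 3 = 6). 3/4 of 6 = 4.50, rounded up to 5, so 5 affirmative votes are needed; 5 voted in favor. Satisfied. (Moot — without a quorum no business can be validly transacted.)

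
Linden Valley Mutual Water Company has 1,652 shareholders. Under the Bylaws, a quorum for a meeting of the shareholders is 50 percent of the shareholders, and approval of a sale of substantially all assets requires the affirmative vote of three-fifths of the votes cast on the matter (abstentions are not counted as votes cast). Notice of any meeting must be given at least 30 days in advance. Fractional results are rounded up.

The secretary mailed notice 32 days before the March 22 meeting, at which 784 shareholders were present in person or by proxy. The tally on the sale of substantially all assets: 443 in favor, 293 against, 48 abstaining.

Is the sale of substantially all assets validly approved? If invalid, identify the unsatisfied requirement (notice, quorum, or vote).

Notice: 32 days given; 30 required. Satisfied.
Quorum: 50% of 1,652 = 826; 784 present. Not satisfied.
Vote: requires three-fifths of the votes cast (784 − 48 abstaining = 736); 3/5 of 736 = 441.60, rounded up to 442, so 442 needed; 443 in favor. Satisfied.

Invalid — quorum requirement not satisfied.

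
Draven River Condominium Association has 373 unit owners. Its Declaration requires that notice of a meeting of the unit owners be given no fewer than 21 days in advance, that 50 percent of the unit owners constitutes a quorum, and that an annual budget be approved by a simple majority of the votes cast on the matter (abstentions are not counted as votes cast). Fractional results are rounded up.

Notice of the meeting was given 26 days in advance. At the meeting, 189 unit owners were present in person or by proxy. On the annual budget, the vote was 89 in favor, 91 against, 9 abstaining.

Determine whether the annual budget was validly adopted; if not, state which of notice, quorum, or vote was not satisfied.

Invalid — vote requirement not satisfied.

Notice: 26 days given; 21 required. Satisfied.
Quorum: 50% of 373 = 186.50, rounded up to 187; 189 present. Satisfied.
Vote: requires a majority of the votes cast (189 − 9 abstaining = 180); a majority of 180 is 91, so 91 needed; 89 in favor. Not satisfied.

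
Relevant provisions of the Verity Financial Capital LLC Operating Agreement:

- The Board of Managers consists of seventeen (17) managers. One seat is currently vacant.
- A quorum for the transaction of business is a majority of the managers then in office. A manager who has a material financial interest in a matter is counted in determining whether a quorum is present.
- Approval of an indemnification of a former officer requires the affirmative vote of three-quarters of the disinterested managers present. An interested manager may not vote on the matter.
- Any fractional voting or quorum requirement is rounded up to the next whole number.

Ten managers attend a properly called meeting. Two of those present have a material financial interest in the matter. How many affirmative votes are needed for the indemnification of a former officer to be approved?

6

The indemnification of a former officer requires three-fourths of the disinterested managers present (10 − 2 = 8).
3/4 of 8 = 6.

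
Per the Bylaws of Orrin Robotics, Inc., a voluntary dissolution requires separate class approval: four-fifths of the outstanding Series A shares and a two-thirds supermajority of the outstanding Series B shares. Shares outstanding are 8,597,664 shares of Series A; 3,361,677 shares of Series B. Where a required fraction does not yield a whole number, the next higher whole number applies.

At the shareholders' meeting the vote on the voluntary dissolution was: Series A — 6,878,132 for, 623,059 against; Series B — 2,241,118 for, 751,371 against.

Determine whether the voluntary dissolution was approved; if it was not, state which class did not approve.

Series A: 4/5 of 8597664 = 6878131.20, rounded up to 6878132; 6,878,132 required, 6,878,132 in favor — approved.
Series B: 2/3 of 3361677 = 2241118; 2,241,118 required, 2,241,118 in favor — approved.

Approved — every class gave the required vote.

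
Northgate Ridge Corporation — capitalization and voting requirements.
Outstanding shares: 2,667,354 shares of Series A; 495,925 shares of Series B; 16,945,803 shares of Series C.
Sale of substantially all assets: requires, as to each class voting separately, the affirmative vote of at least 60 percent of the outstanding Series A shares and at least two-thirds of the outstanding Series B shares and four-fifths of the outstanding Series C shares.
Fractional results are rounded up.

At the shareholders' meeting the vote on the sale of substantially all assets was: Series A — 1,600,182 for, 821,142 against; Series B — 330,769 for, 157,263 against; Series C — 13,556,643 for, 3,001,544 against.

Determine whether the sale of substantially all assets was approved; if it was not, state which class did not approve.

Not approved — the Series A shares did not give the required vote.

Series A: 3/5 of 2667354 = 1600412.40, rounded up to 1600413; 1,600,413 required, 1,600,182 in favor — not approved.
Series B: 2/3 of 495925 = 330616.67, rounded up to 330617; 330,617 required, 330,769 in favor — approved.
Series C: 4/5 of 16945803 = 13556642.40, rounded up to 13556643; 13,556,643 required, 13,556,643 in favor — approved.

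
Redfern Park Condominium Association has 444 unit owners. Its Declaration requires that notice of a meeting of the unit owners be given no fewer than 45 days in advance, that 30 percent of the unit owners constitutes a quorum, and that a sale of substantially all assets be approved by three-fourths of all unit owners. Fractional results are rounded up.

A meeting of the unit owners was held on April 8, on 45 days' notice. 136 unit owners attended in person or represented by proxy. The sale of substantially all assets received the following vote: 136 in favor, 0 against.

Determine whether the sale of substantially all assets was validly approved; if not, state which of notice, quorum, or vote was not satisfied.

Invalid — vote requirement not satisfied.

Notice: 45 days given; 45 required. Satisfied.
Quorum: 30% of 444 = 133.20, rounded up to 134; 136 present. Satisfied.
Vote: requires three-fourths of all unit owners (444); 3/4 of 444 = 333, so 333 needed; 136 in favor. Not satisfied.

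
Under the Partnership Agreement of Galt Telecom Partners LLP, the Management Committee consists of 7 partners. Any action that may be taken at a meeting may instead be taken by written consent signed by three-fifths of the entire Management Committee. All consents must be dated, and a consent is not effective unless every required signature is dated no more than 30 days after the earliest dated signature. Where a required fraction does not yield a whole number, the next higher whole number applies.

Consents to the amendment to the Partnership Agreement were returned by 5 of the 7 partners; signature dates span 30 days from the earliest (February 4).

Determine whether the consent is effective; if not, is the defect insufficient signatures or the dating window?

Signatures required: three-fifths of 7 — 3/5 of 7 = 4.20, rounded up to 5, so 5 needed; 5 signed. Sufficient.
Dating window: the latest signature is 30 days after the earliest; the limit is 30 days. Within the window.

Effective — both the signature and dating-window requirements are satisfied.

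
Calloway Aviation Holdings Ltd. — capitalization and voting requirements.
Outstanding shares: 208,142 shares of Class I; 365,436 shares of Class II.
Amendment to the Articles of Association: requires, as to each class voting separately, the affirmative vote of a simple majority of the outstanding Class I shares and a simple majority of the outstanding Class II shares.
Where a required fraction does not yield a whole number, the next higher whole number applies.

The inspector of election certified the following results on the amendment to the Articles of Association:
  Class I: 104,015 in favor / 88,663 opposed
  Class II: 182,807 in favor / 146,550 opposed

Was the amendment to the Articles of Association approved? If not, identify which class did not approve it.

Class I: a majority of 208142 is 104072; 104,072 required, 104,015 in favor — not approved.
Class II: a majority of 365436 is 182719; 182,719 required, 182,807 in favor — approved.

Not approved — the Class I shares did not give the required vote.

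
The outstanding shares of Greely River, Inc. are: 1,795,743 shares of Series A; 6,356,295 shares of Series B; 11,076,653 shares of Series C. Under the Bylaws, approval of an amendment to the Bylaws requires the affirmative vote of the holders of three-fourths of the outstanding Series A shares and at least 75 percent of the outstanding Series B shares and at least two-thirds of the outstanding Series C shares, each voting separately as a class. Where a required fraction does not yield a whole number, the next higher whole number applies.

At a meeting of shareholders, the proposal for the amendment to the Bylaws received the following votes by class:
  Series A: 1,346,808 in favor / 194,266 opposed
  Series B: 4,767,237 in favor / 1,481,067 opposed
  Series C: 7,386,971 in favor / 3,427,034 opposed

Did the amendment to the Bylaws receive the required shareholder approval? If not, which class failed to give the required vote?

Series A: 3/4 of 1795743 = 1346807.25, rounded up to 1346808; 1,346,808 required, 1,346,808 in favor — approved.
Series B: 3/4 of 6356295 = 4767221.25, rounded up to 4767222; 4,767,222 required, 4,767,237 in favor — approved.
Series C: 2/3 of 11076653 = 7384435.33, rounded up to 7384436; 7,384,436 required, 7,386,971 in favor — approved.

Approved — every class gave the required vote.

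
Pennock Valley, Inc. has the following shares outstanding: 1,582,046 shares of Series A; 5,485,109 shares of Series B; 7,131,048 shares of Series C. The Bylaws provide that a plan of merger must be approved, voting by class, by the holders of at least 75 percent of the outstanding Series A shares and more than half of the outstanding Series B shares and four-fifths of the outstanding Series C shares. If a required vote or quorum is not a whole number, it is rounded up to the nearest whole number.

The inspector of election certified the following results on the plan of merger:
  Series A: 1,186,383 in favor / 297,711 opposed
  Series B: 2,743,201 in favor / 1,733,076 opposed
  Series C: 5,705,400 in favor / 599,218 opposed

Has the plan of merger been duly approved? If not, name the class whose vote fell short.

Series A: 3/4 of 1582046 = 1186534.50, rounded up to 1186535; 1,186,535 required, 1,186,383 in favor — not approved.
Series B: a majority of 5485109 is 2742555; 2,742,555 required, 2,743,201 in favor — approved.
Series C: 4/5 of 7131048 = 5704838.40, rounded up to 5704839; 5,704,839 required, 5,705,400 in favor — approved.

Not approved — the Series A shares did not give the required vote.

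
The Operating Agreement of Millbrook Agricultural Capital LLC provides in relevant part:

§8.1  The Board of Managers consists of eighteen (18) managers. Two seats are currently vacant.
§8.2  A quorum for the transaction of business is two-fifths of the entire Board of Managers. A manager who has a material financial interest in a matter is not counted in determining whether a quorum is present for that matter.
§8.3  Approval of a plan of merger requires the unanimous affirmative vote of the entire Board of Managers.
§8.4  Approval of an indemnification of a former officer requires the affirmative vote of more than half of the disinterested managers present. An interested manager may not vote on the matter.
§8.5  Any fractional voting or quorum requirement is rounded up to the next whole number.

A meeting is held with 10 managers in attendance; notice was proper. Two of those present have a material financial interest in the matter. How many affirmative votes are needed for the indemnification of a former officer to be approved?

The indemnification of a former officer requires a majority of the disinterested managers present (10 − 2 = 8).
A majority of 8 is 5.

5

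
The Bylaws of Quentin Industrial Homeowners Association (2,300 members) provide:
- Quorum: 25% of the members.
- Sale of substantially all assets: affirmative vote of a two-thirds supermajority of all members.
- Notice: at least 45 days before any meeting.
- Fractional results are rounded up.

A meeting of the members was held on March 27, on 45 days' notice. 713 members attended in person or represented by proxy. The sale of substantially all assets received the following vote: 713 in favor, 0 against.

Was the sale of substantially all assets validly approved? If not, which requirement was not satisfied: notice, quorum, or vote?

Invalid — vote requirement not satisfied.

Notice: 45 days given; 45 required. Satisfied.
Quorum: 25% of 2,300 = 575; 713 present. Satisfied.
Vote: requires two-thirds of all members (2,300); 2/3 of 2300 = 1533.33, rounded up to 1534, so 1,534 needed; 713 in favor. Not satisfied.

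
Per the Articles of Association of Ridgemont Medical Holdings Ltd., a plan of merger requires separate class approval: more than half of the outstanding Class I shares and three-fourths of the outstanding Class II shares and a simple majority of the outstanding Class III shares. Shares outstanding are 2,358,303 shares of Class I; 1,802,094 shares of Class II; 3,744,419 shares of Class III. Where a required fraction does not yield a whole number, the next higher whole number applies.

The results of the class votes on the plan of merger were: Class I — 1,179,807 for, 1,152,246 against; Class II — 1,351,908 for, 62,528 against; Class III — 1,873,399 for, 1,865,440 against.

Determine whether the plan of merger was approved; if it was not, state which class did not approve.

Class I: a majority of 2358303 is 1179152; 1,179,152 required, 1,179,807 in favor — approved.
Class II: 3/4 of 1802094 = 1351570.50, rounded up to 1351571; 1,351,571 required, 1,351,908 in favor — approved.
Class III: a majority of 3744419 is 1872210; 1,872,210 required, 1,873,399 in favor — approved.

Approved — every class gave the required vote.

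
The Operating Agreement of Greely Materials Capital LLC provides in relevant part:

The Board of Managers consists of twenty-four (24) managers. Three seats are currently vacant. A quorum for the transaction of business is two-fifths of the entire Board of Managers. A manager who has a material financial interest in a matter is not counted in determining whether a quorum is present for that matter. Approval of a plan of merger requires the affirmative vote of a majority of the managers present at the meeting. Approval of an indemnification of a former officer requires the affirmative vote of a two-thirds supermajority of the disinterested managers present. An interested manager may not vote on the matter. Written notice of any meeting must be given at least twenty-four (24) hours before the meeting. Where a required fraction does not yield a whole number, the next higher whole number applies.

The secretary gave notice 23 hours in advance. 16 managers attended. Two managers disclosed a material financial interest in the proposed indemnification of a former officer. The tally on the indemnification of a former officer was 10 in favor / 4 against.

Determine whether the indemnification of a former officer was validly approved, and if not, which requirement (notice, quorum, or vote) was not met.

Notice: 23 hours given; 24 required (23 < 24). Not satisfied.
Quorum: 16 present, but the 2 interested managers do not count, leaving 14. Quorum is 10. Satisfied.
Vote: the indemnification of a former officer requires two-thirds of the disinterested managers present (16 − 2 = 14). 2/3 of 14 = 9.33, rounded up to 10, so 10 affirmative votes are needed; 10 voted in favor. Satisfied.

Invalid — notice requirement not satisfied.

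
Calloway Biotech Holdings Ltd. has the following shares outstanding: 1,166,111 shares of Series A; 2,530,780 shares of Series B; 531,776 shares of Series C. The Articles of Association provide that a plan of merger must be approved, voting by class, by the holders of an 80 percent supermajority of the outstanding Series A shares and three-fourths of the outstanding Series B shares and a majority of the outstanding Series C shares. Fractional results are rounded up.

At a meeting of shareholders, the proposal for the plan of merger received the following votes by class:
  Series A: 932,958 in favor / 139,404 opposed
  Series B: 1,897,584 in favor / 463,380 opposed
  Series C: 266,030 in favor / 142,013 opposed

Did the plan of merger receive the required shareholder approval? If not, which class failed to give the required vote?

Series A: 4/5 of 1166111 = 932888.80, rounded up to 932889; 932,889 required, 932,958 in favor — approved.
Series B: 3/4 of 2530780 = 1898085; 1,898,085 required, 1,897,584 in favor — not approved.
Series C: a majority of 531776 is 265889; 265,889 required, 266,030 in favor — approved.

Not approved — the Series B shares did not give the required vote.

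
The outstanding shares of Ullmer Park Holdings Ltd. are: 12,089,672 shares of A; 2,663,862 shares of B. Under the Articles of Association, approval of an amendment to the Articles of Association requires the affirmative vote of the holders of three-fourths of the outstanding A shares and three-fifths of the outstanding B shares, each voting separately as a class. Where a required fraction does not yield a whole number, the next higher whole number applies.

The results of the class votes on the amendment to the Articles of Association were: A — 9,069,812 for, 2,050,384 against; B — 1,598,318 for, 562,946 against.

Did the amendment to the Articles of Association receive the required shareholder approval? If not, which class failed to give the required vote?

A: 3/4 of 12089672 = 9067254; 9,067,254 required, 9,069,812 in favor — approved.
B: 3/5 of 2663862 = 1598317.20, rounded up to 1598318; 1,598,318 required, 1,598,318 in favor — approved.

Approved — every class gave the required vote.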